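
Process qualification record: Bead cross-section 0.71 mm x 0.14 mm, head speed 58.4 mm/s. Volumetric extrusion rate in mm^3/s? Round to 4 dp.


Rate = 0.71 * 0.14 * 58.4 = 5.805 mm^3/s


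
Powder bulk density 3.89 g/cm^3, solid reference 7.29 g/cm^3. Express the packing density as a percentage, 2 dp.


Packing = (3.89/7.29)*100 = 53.36 %


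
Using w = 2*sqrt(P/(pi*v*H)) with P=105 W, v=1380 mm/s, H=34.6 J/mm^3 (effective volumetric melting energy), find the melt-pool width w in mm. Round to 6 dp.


w = 2*sqrt(105/(pi*1380*34.6)) = 0.052914 mm


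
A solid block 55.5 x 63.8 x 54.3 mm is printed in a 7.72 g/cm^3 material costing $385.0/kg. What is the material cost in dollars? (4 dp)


V = 55.5 * 63.8 * 54.3 = 192270.87 mm^3 = 192.27087 cm^3
Mass = 192.27087 * 7.72 / 1000 = 1.48433112 kg
Cost = 1.48433112 * 385.0 = 571.4675 $


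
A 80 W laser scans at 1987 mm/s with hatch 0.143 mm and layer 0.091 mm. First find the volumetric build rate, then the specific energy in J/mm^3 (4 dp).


Build rate = 1987 * 0.143 * 0.091 = 25.856831 mm^3/s
SE = 80 / 25.856831 = 3.094 J/mm^3


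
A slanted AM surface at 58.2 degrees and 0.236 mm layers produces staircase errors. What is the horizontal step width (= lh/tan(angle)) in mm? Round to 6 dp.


step = 0.236 / tan(58.2) = 0.146326 mm


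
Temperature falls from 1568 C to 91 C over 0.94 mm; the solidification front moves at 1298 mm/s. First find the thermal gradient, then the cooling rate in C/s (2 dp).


G = (1568-91)/0.94 = 1571.27659574 C/mm
CR = 1571.27659574 * 1298 = 2039517.02 C/s


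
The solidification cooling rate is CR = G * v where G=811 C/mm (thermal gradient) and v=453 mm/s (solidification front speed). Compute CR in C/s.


CR = 811 * 453 = 367383 C/s


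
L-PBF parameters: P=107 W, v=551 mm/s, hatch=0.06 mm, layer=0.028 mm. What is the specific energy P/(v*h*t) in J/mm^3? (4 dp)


Build rate = 551 * 0.06 * 0.028 = 0.92568 mm^3/s
SE = 107 / 0.92568 = 115.5907 J/mm^3


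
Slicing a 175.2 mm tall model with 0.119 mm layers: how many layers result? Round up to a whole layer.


Layers = ceil(175.2/0.119) = 1473


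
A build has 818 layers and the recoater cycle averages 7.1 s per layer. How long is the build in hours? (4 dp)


t = 818 * 7.1 / 3600 = 1.6133 hrs


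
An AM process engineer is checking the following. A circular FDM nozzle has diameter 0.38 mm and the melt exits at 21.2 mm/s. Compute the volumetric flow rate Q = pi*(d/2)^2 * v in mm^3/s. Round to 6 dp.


A = pi*(0.38/2)^2 = 0.11341149 mm^2
Q = 0.11341149 * 21.2 = 2.404324 mm^3/s


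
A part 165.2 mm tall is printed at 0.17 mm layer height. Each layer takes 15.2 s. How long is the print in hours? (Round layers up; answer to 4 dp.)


Layers = ceil(165.2/0.17) = 972
t = 972 * 15.2 / 3600 = 4.104 hrs


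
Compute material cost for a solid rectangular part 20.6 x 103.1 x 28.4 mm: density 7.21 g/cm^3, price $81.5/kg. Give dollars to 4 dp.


V = 20.6 * 103.1 * 28.4 = 60317.624 mm^3 = 60.317624 cm^3
Mass = 60.317624 * 7.21 / 1000 = 0.43489007 kg
Cost = 0.43489007 * 81.5 = 35.4435 $


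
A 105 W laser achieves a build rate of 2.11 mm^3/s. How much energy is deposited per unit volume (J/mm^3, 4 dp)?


SE = 105 / 2.11 = 49.763 J/mm^3


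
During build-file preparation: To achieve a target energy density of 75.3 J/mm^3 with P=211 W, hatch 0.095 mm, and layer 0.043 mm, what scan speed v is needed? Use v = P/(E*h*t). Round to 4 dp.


v = 211 / (75.3*0.095*0.043) = 685.9547 mm/s


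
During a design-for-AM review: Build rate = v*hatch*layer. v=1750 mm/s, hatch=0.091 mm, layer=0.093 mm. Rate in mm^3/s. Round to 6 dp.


Rate = 1750 * 0.091 * 0.093 = 14.81025 mm^3/s


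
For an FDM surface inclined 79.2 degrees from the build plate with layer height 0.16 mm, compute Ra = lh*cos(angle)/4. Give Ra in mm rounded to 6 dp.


Ra = 0.16 * cos(79.2) / 4 = 0.007495 mm


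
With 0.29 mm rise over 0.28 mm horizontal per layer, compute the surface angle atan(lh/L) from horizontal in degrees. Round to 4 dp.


angle = atan(0.29/0.28) = 46.0051 degrees


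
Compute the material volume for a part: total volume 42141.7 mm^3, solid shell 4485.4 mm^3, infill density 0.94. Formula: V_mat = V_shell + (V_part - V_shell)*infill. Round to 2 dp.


V_infill = (42141.7 - 4485.4) * 0.94 = 35396.92
V_total = 4485.4 + 35396.92 = 39882.32 mm^3


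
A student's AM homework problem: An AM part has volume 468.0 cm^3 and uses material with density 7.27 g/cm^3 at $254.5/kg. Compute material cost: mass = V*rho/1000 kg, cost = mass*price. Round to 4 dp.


Mass = 468.0*7.27/1000 = 3.40236 kg
Cost = 3.40236 * 254.5 = 865.9006 $


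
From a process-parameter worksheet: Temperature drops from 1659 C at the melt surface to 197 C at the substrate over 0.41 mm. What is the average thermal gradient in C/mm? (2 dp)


G = (1659-197)/0.41 = 3565.85 C/mm


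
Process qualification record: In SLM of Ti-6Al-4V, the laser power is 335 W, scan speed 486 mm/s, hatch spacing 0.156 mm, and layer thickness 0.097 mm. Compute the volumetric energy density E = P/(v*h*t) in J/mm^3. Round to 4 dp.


E = 335 / (486*0.156*0.097) = 45.5525 J/mm^3


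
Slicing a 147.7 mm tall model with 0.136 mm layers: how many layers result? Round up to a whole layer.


Layers = ceil(147.7/0.136) = 1087


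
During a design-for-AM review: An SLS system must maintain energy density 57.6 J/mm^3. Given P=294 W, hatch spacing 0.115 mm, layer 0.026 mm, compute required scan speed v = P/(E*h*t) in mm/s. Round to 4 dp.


v = 294 / (57.6*0.115*0.026) = 1707.0792 mm/s


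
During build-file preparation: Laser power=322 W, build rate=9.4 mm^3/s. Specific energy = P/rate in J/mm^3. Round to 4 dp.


SE = 322 / 9.4 = 34.2553 J/mm^3


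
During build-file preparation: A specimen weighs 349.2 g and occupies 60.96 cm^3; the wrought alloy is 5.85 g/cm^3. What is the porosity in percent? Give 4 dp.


rho_part = 349.2 / 60.96 = 5.72834646 g/cm^3
Porosity = (1 - 5.72834646/5.85)*100 = 2.0795 %


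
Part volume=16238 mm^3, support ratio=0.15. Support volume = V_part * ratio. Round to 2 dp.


V_support = 16238 * 0.15 = 2435.7 mm^3


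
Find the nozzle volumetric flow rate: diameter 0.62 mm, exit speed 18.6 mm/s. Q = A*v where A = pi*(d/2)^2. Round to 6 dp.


A = pi*(0.62/2)^2 = 0.30190705 mm^2
Q = 0.30190705 * 18.6 = 5.615471 mm^3/s


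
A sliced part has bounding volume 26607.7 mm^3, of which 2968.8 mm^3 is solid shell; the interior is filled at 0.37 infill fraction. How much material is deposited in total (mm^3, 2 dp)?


V_infill = (26607.7 - 2968.8) * 0.37 = 8746.39
V_total = 2968.8 + 8746.39 = 11715.19 mm^3


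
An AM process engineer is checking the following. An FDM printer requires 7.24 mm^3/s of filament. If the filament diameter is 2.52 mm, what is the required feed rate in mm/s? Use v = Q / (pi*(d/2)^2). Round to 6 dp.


A = pi*(2.52/2)^2 = 4.987592
v = 7.24 / 4.987592 = 1.451602 mm/s


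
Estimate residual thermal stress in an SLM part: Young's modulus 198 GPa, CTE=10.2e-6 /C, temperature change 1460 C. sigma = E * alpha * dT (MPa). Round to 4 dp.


sigma = 198*1000 * 10.2e-6 * 1460 = 2948.616 MPa


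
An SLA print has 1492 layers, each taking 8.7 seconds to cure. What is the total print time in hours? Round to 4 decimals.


t = 1492 * 8.7 / 3600 = 3.6057 hrs


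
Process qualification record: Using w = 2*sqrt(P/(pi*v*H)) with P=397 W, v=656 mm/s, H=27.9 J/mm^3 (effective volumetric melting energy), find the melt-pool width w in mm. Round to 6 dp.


w = 2*sqrt(397/(pi*656*27.9)) = 0.166187 mm


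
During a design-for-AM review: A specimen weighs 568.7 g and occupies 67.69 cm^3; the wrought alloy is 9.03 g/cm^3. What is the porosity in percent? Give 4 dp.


rho_part = 568.7 / 67.69 = 8.40153642 g/cm^3
Porosity = (1 - 8.40153642/9.03)*100 = 6.9597 %


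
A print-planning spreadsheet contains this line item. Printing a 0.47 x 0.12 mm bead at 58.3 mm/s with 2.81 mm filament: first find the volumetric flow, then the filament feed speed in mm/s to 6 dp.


Q = 0.47 * 0.12 * 58.3 = 3.28812 mm^3/s
A_fil = pi*(2.81/2)^2 = 6.20158244 mm^2
v_feed = 3.28812 / 6.20158244 = 0.530207 mm/s


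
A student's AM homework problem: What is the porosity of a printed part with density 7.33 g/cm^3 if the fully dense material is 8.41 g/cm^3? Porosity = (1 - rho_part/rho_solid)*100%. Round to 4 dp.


Porosity = (1-7.33/8.41)*100 = 12.8419 %


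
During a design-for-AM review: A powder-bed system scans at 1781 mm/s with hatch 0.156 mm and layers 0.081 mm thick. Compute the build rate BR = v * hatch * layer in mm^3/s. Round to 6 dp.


Rate = 1781 * 0.156 * 0.081 = 22.504716 mm^3/s


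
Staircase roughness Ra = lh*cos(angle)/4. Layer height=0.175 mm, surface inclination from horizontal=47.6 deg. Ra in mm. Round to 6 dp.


Ra = 0.175 * cos(47.6) / 4 = 0.029501 mm


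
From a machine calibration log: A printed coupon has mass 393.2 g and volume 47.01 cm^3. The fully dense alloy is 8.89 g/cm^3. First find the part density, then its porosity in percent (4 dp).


rho_part = 393.2 / 47.01 = 8.36417783 g/cm^3
Porosity = (1 - 8.36417783/8.89)*100 = 5.9148 %


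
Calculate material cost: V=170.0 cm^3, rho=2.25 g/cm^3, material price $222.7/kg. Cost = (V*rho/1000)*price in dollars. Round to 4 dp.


Mass = 170.0*2.25/1000 = 0.3825 kg
Cost = 0.3825 * 222.7 = 85.1828 $


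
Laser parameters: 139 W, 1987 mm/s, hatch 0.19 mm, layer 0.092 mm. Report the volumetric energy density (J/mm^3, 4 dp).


E = 139 / (1987*0.19*0.092) = 4.002 J/mm^3


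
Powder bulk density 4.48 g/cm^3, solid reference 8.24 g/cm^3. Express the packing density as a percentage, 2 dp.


Packing = (4.48/8.24)*100 = 54.37 %


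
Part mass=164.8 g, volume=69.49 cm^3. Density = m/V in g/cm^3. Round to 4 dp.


rho = 164.8 / 69.49 = 2.3716 g/cm^3


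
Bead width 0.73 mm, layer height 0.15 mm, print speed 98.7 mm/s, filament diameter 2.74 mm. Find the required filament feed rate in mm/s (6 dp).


Q = 0.73 * 0.15 * 98.7 = 10.80765 mm^3/s
A_fil = pi*(2.74/2)^2 = 5.89645525 mm^2
v_feed = 10.80765 / 5.89645525 = 1.832906 mm/s


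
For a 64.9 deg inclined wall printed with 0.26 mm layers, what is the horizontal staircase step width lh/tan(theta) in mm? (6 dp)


step = 0.26 / tan(64.9) = 0.121793 mm


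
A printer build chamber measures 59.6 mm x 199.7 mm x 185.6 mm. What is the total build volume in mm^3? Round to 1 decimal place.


V = 59.6 * 199.7 * 185.6 = 2209033.5 mm^3


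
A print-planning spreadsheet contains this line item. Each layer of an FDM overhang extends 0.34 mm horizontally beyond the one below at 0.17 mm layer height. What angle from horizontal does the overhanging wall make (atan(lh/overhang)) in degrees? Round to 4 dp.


angle = atan(0.17/0.34) = 26.5651 degrees


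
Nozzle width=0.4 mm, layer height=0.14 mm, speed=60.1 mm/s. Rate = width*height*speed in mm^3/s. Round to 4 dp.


Rate = 0.4 * 0.14 * 60.1 = 3.3656 mm^3/s


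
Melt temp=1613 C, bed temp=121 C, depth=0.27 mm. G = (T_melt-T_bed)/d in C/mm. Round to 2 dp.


G = (1613-121)/0.27 = 5525.93 C/mm


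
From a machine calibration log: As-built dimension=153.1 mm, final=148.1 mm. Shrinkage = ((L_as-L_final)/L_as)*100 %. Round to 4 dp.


Shrinkage = ((153.1-148.1)/153.1)*100 = 3.2658 %


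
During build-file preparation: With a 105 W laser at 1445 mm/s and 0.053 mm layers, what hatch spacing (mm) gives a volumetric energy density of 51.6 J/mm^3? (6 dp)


h = 105 / (51.6*1445*0.053) = 0.02657 mm


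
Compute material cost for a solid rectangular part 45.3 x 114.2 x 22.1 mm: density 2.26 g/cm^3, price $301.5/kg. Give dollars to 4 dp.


V = 45.3 * 114.2 * 22.1 = 114329.046 mm^3 = 114.329046 cm^3
Mass = 114.329046 * 2.26 / 1000 = 0.25838364 kg
Cost = 0.25838364 * 301.5 = 77.9027 $


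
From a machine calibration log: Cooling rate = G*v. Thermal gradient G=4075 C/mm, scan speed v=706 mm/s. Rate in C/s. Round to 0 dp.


CR = 4075 * 706 = 2876950 C/s


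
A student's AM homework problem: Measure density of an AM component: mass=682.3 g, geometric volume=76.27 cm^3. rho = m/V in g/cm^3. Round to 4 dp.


rho = 682.3 / 76.27 = 8.9459 g/cm^3


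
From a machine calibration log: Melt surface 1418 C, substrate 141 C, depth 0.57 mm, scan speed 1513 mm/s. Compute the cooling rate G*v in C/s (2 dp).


G = (1418-141)/0.57 = 2240.35087719 C/mm
CR = 2240.35087719 * 1513 = 3389650.88 C/s


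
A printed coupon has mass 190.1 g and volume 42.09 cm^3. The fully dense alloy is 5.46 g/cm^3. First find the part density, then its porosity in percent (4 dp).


rho_part = 190.1 / 42.09 = 4.51651224 g/cm^3
Porosity = (1 - 4.51651224/5.46)*100 = 17.28 %


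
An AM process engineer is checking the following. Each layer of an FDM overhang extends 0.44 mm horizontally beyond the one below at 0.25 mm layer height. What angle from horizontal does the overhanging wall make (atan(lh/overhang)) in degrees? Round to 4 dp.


angle = atan(0.25/0.44) = 29.6045 degrees


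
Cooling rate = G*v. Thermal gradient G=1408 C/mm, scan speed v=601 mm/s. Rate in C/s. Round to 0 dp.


CR = 1408 * 601 = 846208 C/s


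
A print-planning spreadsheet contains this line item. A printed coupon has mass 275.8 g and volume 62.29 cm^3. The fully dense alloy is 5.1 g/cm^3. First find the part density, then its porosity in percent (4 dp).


rho_part = 275.8 / 62.29 = 4.42767699 g/cm^3
Porosity = (1 - 4.42767699/5.1)*100 = 13.1828 %


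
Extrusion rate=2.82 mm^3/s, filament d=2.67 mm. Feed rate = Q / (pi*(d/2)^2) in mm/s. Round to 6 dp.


A = pi*(2.67/2)^2 = 5.599025
v = 2.82 / 5.599025 = 0.503659 mm/s


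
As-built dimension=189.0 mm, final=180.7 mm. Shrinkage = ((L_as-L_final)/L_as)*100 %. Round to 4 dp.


Shrinkage = ((189.0-180.7)/189.0)*100 = 4.3915 %


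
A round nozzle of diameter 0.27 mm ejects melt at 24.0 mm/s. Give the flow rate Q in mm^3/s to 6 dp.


A = pi*(0.27/2)^2 = 0.05725553 mm^2
Q = 0.05725553 * 24.0 = 1.374133 mm^3/s


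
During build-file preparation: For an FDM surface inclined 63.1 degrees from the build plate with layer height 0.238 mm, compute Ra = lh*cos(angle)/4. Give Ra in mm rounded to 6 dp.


Ra = 0.238 * cos(63.1) / 4 = 0.02692 mm


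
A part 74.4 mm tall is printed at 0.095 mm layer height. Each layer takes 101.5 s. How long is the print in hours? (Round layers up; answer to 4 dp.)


Layers = ceil(74.4/0.095) = 784
t = 784 * 101.5 / 3600 = 22.1044 hrs


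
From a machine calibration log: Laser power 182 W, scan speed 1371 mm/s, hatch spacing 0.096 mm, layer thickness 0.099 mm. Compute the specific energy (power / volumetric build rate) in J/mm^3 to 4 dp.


Build rate = 1371 * 0.096 * 0.099 = 13.029984 mm^3/s
SE = 182 / 13.029984 = 13.9678 J/mm^3


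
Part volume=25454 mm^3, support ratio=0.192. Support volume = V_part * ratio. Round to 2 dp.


V_support = 25454 * 0.192 = 4887.17 mm^3


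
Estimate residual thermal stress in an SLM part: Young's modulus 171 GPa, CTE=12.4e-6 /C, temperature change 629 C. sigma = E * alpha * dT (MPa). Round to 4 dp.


sigma = 171*1000 * 12.4e-6 * 629 = 1333.7316 MPa


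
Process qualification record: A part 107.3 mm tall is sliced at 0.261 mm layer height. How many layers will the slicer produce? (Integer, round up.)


Layers = ceil(107.3/0.261) = 412


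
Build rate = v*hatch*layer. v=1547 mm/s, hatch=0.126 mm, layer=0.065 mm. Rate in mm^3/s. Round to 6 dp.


Rate = 1547 * 0.126 * 0.065 = 12.66993 mm^3/s


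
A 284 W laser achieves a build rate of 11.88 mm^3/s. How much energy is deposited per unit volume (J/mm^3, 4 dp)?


SE = 284 / 11.88 = 23.9057 J/mm^3


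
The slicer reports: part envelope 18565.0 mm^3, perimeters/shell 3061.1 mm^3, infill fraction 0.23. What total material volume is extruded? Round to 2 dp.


V_infill = (18565.0 - 3061.1) * 0.23 = 3565.9
V_total = 3061.1 + 3565.9 = 6627.0 mm^3


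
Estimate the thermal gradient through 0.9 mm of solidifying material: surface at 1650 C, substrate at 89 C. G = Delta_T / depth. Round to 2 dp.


G = (1650-89)/0.9 = 1734.44 C/mm


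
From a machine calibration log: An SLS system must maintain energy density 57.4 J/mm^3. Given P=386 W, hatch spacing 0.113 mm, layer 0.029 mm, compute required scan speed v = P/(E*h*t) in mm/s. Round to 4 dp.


v = 386 / (57.4*0.113*0.029) = 2052.1021 mm/s


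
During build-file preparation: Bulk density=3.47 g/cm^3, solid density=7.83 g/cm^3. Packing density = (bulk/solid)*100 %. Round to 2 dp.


Packing = (3.47/7.83)*100 = 44.32 %


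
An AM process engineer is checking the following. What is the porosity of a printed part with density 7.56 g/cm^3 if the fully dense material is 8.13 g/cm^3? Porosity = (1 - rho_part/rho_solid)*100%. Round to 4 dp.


Porosity = (1-7.56/8.13)*100 = 7.0111 %


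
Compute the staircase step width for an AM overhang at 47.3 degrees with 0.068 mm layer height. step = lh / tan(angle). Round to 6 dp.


step = 0.068 / tan(47.3) = 0.062749 mm


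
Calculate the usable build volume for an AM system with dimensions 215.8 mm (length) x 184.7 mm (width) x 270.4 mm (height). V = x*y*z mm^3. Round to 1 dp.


V = 215.8 * 184.7 * 270.4 = 10777673.5 mm^3


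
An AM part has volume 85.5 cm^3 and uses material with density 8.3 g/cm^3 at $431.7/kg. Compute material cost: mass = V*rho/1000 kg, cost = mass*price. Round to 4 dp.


Mass = 85.5*8.3/1000 = 0.70965 kg
Cost = 0.70965 * 431.7 = 306.3559 $


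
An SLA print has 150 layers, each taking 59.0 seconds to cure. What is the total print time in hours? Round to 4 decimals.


t = 150 * 59.0 / 3600 = 2.4583 hrs


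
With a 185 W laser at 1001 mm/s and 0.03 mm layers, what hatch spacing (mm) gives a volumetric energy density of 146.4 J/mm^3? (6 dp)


h = 185 / (146.4*1001*0.03) = 0.04208 mm


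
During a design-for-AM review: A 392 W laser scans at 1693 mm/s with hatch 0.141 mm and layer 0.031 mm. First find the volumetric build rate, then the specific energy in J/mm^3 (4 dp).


Build rate = 1693 * 0.141 * 0.031 = 7.400103 mm^3/s
SE = 392 / 7.400103 = 52.9722 J/mm^3


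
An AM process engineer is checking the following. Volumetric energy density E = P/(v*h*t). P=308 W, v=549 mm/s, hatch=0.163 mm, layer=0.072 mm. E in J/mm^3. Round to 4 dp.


E = 308 / (549*0.163*0.072) = 47.8033 J/mm^3


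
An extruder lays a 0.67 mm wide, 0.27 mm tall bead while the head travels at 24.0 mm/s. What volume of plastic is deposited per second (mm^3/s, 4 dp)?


Rate = 0.67 * 0.27 * 24.0 = 4.3416 mm^3/s


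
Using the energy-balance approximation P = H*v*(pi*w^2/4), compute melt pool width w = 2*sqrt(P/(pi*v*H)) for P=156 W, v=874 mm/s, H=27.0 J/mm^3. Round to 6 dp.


w = 2*sqrt(156/(pi*874*27.0)) = 0.091744 mm


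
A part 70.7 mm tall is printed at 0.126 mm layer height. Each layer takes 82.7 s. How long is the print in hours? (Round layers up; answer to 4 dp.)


Layers = ceil(70.7/0.126) = 562
t = 562 * 82.7 / 3600 = 12.9104 hrs


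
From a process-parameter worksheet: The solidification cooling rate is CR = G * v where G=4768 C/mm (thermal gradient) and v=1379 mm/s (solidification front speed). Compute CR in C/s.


CR = 4768 * 1379 = 6575072 C/s


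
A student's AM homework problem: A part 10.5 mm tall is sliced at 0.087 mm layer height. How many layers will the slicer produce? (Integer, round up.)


Layers = ceil(10.5/0.087) = 121


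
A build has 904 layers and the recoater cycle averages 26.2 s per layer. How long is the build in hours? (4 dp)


t = 904 * 26.2 / 3600 = 6.5791 hrs


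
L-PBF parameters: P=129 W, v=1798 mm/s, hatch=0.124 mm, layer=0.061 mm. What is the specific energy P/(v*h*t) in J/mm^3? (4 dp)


Build rate = 1798 * 0.124 * 0.061 = 13.600072 mm^3/s
SE = 129 / 13.600072 = 9.4852 J/mm^3


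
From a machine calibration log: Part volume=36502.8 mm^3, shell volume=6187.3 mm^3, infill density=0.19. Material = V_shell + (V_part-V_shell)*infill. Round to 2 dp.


V_infill = (36502.8 - 6187.3) * 0.19 = 5759.95
V_total = 6187.3 + 5759.95 = 11947.25 mm^3


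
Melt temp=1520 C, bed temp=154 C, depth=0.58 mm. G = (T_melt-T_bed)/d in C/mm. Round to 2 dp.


G = (1520-154)/0.58 = 2355.17 C/mm


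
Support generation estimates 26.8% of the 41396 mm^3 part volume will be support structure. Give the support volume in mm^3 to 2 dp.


V_support = 41396 * 0.268 = 11094.13 mm^3


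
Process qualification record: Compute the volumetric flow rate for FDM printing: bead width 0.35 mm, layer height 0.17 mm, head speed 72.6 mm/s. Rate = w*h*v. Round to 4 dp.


Rate = 0.35 * 0.17 * 72.6 = 4.3197 mm^3/s


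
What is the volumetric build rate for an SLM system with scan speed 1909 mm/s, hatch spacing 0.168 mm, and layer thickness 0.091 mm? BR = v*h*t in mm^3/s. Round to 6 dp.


Rate = 1909 * 0.168 * 0.091 = 29.184792 mm^3/s


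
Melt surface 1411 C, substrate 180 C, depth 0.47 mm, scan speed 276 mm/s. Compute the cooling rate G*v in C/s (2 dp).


G = (1411-180)/0.47 = 2619.14893617 C/mm
CR = 2619.14893617 * 276 = 722885.11 C/s


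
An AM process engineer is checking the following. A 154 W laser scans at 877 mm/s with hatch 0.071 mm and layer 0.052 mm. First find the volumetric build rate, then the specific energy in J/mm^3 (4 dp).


Build rate = 877 * 0.071 * 0.052 = 3.237884 mm^3/s
SE = 154 / 3.237884 = 47.5619 J/mm^3


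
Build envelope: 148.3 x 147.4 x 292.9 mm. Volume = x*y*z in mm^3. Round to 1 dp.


V = 148.3 * 147.4 * 292.9 = 6402624.1 mm^3


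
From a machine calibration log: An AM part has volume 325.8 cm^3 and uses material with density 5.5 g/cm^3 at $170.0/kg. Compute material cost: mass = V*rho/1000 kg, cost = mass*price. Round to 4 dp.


Mass = 325.8*5.5/1000 = 1.7919 kg
Cost = 1.7919 * 170.0 = 304.623 $


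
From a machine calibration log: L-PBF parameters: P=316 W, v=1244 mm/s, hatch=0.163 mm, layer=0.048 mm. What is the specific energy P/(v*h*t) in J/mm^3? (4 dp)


Build rate = 1244 * 0.163 * 0.048 = 9.733056 mm^3/s
SE = 316 / 9.733056 = 32.4667 J/mm^3


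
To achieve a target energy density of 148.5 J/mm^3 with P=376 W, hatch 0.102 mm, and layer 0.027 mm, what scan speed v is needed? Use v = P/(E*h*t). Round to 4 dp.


v = 376 / (148.5*0.102*0.027) = 919.3851 mm/s


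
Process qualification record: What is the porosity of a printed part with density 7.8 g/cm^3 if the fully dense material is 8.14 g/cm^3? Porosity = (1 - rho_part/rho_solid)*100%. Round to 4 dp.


Porosity = (1-7.8/8.14)*100 = 4.1769 %


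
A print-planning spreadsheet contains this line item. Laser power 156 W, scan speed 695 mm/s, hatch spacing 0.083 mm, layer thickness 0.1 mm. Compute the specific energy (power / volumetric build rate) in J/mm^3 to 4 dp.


Build rate = 695 * 0.083 * 0.1 = 5.7685 mm^3/s
SE = 156 / 5.7685 = 27.0434 J/mm^3


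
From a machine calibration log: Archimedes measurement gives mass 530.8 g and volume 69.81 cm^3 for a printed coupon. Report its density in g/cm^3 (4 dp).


rho = 530.8 / 69.81 = 7.6035 g/cm^3


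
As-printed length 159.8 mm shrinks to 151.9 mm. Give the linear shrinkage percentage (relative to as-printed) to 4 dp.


Shrinkage = ((159.8-151.9)/159.8)*100 = 4.9437 %


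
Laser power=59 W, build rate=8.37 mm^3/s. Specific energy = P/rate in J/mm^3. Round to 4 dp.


SE = 59 / 8.37 = 7.049 J/mm^3


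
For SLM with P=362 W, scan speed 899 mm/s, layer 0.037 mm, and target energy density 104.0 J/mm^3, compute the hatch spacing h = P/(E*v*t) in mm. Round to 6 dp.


h = 362 / (104.0*899*0.037) = 0.104644 mm


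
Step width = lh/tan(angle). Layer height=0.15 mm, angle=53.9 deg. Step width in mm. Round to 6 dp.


step = 0.15 / tan(53.9) = 0.109382 mm


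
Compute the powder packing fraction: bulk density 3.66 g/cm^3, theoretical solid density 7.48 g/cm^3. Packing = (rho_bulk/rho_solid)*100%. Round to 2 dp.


Packing = (3.66/7.48)*100 = 48.93 %


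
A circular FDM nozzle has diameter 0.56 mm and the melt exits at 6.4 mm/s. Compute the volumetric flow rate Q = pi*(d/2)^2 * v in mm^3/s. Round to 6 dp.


A = pi*(0.56/2)^2 = 0.24630086 mm^2
Q = 0.24630086 * 6.4 = 1.576326 mm^3/s


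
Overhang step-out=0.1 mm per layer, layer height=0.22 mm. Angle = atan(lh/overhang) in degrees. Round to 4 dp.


angle = atan(0.22/0.1) = 65.556 degrees


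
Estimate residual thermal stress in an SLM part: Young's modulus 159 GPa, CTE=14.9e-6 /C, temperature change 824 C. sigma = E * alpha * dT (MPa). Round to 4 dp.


sigma = 159*1000 * 14.9e-6 * 824 = 1952.1384 MPa


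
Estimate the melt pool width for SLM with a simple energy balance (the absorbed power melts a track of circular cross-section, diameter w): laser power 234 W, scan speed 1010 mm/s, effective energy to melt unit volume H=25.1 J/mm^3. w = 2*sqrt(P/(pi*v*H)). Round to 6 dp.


w = 2*sqrt(234/(pi*1010*25.1)) = 0.108409 mm


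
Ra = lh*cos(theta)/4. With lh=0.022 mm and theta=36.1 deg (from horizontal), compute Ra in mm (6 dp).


Ra = 0.022 * cos(36.1) / 4 = 0.004444 mm


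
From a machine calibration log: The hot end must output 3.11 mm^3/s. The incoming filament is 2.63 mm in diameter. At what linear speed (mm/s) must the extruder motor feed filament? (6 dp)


A = pi*(2.63/2)^2 = 5.432521
v = 3.11 / 5.432521 = 0.572478 mm/s


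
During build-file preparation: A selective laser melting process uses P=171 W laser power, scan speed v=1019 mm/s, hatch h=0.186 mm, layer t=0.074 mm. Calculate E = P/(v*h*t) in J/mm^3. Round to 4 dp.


E = 171 / (1019*0.186*0.074) = 12.1921 J/mm^3


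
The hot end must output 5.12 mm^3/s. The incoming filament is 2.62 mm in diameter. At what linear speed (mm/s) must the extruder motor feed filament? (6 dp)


A = pi*(2.62/2)^2 = 5.391287
v = 5.12 / 5.391287 = 0.94968 mm/s


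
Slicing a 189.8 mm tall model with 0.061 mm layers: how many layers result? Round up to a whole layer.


Layers = ceil(189.8/0.061) = 3112


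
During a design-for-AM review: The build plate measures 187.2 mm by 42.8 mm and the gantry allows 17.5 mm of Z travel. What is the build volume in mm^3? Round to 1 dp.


V = 187.2 * 42.8 * 17.5 = 140212.8 mm^3


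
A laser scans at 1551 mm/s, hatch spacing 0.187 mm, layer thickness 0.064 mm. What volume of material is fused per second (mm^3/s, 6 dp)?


Rate = 1551 * 0.187 * 0.064 = 18.562368 mm^3/s


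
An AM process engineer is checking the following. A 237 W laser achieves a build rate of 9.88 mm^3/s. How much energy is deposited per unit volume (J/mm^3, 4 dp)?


SE = 237 / 9.88 = 23.9879 J/mm^3


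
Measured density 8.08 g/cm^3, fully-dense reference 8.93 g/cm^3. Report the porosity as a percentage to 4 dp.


Porosity = (1-8.08/8.93)*100 = 9.5185 %


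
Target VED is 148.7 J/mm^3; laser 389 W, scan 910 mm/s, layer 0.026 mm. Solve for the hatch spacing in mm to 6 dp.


h = 389 / (148.7*910*0.026) = 0.110567 mm


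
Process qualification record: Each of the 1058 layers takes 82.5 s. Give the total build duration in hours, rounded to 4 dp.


t = 1058 * 82.5 / 3600 = 24.2458 hrs


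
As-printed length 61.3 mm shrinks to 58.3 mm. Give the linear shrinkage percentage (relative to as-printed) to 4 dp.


Shrinkage = ((61.3-58.3)/61.3)*100 = 4.894 %


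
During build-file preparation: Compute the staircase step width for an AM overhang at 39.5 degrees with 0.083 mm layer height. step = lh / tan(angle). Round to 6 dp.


step = 0.083 / tan(39.5) = 0.100687 mm


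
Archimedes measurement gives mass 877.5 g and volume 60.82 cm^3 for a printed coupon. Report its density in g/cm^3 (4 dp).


rho = 877.5 / 60.82 = 14.4278 g/cm^3


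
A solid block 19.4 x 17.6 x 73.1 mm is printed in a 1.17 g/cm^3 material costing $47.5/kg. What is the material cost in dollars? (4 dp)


V = 19.4 * 17.6 * 73.1 = 24959.264 mm^3 = 24.959264 cm^3
Mass = 24.959264 * 1.17 / 1000 = 0.02920234 kg
Cost = 0.02920234 * 47.5 = 1.3871 $


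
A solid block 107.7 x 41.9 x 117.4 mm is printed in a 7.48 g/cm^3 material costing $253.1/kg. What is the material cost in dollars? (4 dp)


V = 107.7 * 41.9 * 117.4 = 529782.762 mm^3 = 529.782762 cm^3
Mass = 529.782762 * 7.48 / 1000 = 3.96277506 kg
Cost = 3.96277506 * 253.1 = 1002.9784 $


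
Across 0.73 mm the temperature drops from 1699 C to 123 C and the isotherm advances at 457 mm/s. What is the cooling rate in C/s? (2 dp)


G = (1699-123)/0.73 = 2158.90410959 C/mm
CR = 2158.90410959 * 457 = 986619.18 C/s


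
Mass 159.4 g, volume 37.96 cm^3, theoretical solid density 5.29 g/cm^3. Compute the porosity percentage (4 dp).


rho_part = 159.4 / 37.96 = 4.19915701 g/cm^3
Porosity = (1 - 4.19915701/5.29)*100 = 20.6209 %


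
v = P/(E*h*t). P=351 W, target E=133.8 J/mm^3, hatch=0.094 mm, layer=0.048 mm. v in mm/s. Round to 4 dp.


v = 351 / (133.8*0.094*0.048) = 581.4092 mm/s


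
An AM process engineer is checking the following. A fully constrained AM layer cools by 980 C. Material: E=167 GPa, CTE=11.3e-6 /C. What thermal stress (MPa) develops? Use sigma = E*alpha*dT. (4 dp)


sigma = 167*1000 * 11.3e-6 * 980 = 1849.358 MPa


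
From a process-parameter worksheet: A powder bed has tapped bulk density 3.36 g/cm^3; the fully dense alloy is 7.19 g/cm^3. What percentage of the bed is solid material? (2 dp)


Packing = (3.36/7.19)*100 = 46.73 %


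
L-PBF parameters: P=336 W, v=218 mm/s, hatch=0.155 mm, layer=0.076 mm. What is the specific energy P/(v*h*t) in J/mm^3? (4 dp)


Build rate = 218 * 0.155 * 0.076 = 2.56804 mm^3/s
SE = 336 / 2.56804 = 130.8391 J/mm^3


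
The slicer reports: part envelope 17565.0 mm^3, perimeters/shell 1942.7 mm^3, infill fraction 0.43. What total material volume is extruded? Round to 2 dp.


V_infill = (17565.0 - 1942.7) * 0.43 = 6717.59
V_total = 1942.7 + 6717.59 = 8660.29 mm^3


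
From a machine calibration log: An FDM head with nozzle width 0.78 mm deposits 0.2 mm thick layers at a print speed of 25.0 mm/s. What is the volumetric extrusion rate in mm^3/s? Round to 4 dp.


Rate = 0.78 * 0.2 * 25.0 = 3.9 mm^3/s


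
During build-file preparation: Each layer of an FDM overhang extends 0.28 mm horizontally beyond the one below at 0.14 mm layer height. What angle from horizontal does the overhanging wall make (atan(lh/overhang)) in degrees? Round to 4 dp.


angle = atan(0.14/0.28) = 26.5651 degrees


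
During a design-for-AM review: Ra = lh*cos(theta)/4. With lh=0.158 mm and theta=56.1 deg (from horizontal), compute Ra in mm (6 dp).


Ra = 0.158 * cos(56.1) / 4 = 0.022031 mm


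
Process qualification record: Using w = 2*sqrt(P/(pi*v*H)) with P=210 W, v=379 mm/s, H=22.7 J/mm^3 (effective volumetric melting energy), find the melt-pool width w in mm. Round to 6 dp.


w = 2*sqrt(210/(pi*379*22.7)) = 0.176292 mm


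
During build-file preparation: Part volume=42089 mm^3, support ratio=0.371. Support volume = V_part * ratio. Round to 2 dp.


V_support = 42089 * 0.371 = 15615.02 mm^3


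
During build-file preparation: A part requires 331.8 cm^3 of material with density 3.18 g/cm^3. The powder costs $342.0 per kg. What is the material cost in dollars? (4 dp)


Mass = 331.8*3.18/1000 = 1.055124 kg
Cost = 1.055124 * 342.0 = 360.8524 $


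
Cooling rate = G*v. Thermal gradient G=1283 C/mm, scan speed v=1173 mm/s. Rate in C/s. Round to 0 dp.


CR = 1283 * 1173 = 1504959 C/s


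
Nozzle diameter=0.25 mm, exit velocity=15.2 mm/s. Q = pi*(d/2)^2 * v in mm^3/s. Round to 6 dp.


A = pi*(0.25/2)^2 = 0.04908739 mm^2
Q = 0.04908739 * 15.2 = 0.746128 mm^3/s


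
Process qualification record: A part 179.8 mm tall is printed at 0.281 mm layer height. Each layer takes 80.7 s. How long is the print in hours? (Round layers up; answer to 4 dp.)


Layers = ceil(179.8/0.281) = 640
t = 640 * 80.7 / 3600 = 14.3467 hrs


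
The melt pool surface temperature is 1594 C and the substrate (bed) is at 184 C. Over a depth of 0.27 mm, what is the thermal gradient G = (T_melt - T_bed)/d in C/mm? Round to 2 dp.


G = (1594-184)/0.27 = 5222.22 C/mm


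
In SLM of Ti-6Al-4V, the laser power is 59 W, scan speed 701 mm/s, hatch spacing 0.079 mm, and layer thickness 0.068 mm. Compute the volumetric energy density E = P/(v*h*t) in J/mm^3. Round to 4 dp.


E = 59 / (701*0.079*0.068) = 15.6674 J/mm^3


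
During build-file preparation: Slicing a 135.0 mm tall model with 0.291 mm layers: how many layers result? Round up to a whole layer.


Layers = ceil(135.0/0.291) = 464


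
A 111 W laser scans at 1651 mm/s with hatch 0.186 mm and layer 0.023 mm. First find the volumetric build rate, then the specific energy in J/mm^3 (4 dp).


Build rate = 1651 * 0.186 * 0.023 = 7.062978 mm^3/s
SE = 111 / 7.062978 = 15.7158 J/mm^3


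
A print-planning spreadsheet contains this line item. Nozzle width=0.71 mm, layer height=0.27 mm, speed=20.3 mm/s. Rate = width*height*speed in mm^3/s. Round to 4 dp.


Rate = 0.71 * 0.27 * 20.3 = 3.8915 mm^3/s


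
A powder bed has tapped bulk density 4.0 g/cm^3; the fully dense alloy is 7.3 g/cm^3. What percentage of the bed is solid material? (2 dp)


Packing = (4.0/7.3)*100 = 54.79 %


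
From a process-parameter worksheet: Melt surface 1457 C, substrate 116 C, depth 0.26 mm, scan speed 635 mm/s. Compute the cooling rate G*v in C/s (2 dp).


G = (1457-116)/0.26 = 5157.69230769 C/mm
CR = 5157.69230769 * 635 = 3275134.62 C/s


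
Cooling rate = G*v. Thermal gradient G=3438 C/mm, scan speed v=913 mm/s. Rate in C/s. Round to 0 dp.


CR = 3438 * 913 = 3138894 C/s


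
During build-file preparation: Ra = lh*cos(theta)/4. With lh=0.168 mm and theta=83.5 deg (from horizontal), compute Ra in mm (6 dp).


Ra = 0.168 * cos(83.5) / 4 = 0.004755 mm


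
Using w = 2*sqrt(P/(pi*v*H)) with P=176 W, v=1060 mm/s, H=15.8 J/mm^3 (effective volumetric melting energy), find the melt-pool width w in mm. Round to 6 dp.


w = 2*sqrt(176/(pi*1060*15.8)) = 0.115672 mm


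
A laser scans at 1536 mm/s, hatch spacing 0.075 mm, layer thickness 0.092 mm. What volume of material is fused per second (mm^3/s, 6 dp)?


Rate = 1536 * 0.075 * 0.092 = 10.5984 mm^3/s


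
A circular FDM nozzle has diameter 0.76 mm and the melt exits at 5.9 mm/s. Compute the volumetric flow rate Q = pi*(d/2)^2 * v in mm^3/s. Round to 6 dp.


A = pi*(0.76/2)^2 = 0.45364598 mm^2
Q = 0.45364598 * 5.9 = 2.676511 mm^3/s


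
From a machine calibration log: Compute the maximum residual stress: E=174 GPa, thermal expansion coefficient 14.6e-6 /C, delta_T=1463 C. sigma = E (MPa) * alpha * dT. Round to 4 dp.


sigma = 174*1000 * 14.6e-6 * 1463 = 3716.6052 MPa


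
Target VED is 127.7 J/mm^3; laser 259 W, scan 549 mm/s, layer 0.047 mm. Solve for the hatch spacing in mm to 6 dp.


h = 259 / (127.7*549*0.047) = 0.078603 mm


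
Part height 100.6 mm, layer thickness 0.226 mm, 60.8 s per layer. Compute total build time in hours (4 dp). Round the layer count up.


Layers = ceil(100.6/0.226) = 446
t = 446 * 60.8 / 3600 = 7.5324 hrs


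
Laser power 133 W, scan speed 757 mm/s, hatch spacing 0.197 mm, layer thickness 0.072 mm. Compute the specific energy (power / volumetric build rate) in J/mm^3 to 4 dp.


Build rate = 757 * 0.197 * 0.072 = 10.737288 mm^3/s
SE = 133 / 10.737288 = 12.3867 J/mm^3


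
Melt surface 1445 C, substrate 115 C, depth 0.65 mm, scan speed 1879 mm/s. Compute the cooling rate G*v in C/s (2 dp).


G = (1445-115)/0.65 = 2046.15384615 C/mm
CR = 2046.15384615 * 1879 = 3844723.08 C/s


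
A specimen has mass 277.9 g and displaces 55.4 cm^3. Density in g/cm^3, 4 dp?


rho = 277.9 / 55.4 = 5.0162 g/cm^3


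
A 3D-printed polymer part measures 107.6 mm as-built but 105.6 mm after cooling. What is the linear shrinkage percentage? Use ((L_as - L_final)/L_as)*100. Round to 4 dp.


Shrinkage = ((107.6-105.6)/107.6)*100 = 1.8587 %


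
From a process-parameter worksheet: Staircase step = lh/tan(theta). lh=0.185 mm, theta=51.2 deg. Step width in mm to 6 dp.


step = 0.185 / tan(51.2) = 0.148744 mm


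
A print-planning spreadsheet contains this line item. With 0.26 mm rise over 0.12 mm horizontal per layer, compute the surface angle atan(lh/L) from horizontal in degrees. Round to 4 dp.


angle = atan(0.26/0.12) = 65.2249 degrees


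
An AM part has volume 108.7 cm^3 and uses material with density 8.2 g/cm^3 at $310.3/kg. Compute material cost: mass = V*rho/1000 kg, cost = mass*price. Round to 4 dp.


Mass = 108.7*8.2/1000 = 0.89134 kg
Cost = 0.89134 * 310.3 = 276.5828 $


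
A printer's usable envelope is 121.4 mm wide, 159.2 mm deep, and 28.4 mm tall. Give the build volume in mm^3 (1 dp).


V = 121.4 * 159.2 * 28.4 = 548883.4 mm^3


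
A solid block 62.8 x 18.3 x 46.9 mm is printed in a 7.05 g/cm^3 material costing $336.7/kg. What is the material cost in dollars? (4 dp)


V = 62.8 * 18.3 * 46.9 = 53899.356 mm^3 = 53.899356 cm^3
Mass = 53.899356 * 7.05 / 1000 = 0.37999046 kg
Cost = 0.37999046 * 336.7 = 127.9428 $


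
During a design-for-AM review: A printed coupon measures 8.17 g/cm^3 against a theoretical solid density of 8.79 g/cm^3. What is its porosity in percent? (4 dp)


Porosity = (1-8.17/8.79)*100 = 7.0535 %


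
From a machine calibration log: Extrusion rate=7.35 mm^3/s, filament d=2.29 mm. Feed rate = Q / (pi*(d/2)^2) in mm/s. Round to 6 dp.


A = pi*(2.29/2)^2 = 4.118707
v = 7.35 / 4.118707 = 1.784541 mm/s


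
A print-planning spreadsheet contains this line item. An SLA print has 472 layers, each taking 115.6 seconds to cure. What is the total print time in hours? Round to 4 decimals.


t = 472 * 115.6 / 3600 = 15.1564 hrs


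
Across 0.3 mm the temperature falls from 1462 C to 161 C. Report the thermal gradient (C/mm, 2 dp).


G = (1462-161)/0.3 = 4336.67 C/mm


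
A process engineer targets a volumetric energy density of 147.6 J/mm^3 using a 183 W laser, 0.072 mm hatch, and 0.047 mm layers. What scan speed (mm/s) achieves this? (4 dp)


v = 183 / (147.6*0.072*0.047) = 366.3822 mm/s


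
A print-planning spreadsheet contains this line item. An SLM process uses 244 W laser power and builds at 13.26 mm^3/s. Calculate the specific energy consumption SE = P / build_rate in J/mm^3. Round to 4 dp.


SE = 244 / 13.26 = 18.4012 J/mm^3


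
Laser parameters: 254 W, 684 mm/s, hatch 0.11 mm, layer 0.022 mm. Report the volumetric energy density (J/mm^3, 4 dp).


E = 254 / (684*0.11*0.022) = 153.4484 J/mm^3


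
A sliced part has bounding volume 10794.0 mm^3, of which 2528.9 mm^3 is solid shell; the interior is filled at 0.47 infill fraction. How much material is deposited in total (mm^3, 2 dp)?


V_infill = (10794.0 - 2528.9) * 0.47 = 3884.6
V_total = 2528.9 + 3884.6 = 6413.5 mm^3


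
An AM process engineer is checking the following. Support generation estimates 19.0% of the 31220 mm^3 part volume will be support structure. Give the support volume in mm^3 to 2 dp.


V_support = 31220 * 0.19 = 5931.8 mm^3


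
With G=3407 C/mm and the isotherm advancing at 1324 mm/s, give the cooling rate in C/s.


CR = 3407 * 1324 = 4510868 C/s


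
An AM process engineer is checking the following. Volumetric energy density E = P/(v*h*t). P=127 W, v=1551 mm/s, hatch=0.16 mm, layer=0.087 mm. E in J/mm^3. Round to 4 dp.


E = 127 / (1551*0.16*0.087) = 5.8824 J/mm^3


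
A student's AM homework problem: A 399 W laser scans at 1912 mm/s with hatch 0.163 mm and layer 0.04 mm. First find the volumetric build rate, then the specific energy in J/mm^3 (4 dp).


Build rate = 1912 * 0.163 * 0.04 = 12.46624 mm^3/s
SE = 399 / 12.46624 = 32.0064 J/mm^3
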